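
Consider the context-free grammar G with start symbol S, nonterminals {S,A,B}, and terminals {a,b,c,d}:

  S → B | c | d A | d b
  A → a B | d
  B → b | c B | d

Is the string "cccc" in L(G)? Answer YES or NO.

Convert to CNF:
  S -> T1 B | T2 A | T2 T3 | b | c | d
  A -> T0 B | d
  B -> T1 B | b | d
  T0 -> a
  T1 -> c
  T2 -> d
  T3 -> b

Fill CYK table bottom-up:
  cell(0,0) c: {S,T1}  orig:{S}
  cell(1,1) c: {S,T1}  orig:{S}
  cell(2,2) c: {S,T1}  orig:{S}
  cell(3,3) c: {S,T1}  orig:{S}
  cell(0,1) cc: ∅
  cell(1,2) cc: ∅
  cell(2,3) cc: ∅
  cell(0,2) ccc: ∅
  cell(1,3) ccc: ∅
  cell(0,3) cccc: ∅

S ∉ T[0,3] ⇒ NO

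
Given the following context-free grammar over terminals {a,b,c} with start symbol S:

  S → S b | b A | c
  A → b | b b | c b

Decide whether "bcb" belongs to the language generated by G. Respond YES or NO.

CNF form of G:
  S -> S T0 | T0 A | c
  A -> T0 T0 | T1 T0 | b
  T0 -> b
  T1 -> c

Fill CYK table bottom-up:
  [0..0]={A,T0}  "b"  orig:{A}
  [1..1]={S,T1}  "c"  orig:{S}
  [2..2]={A,T0}  "b"  orig:{A}
  [0..1]=∅  "bc"
  [1..2]={A,S}  "cb"
  [0..2]={S}  "bcb"

S ∈ T[0,2] ⇒ YES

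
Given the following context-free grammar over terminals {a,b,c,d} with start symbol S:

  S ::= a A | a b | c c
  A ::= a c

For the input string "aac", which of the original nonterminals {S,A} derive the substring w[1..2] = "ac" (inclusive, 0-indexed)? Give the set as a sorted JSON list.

Convert to CNF:
  S -> T0 A | T0 T2 | T1 T1
  A -> T0 T1
  T0 -> a
  T1 -> c
  T2 -> b

CYK table (by increasing span) — only the sub-triangle for w[1..2]:
  T[1,1] 'a' = {T0}  orig:{}
  T[2,2] 'c' = {T1}  orig:{}
  T[1,2] 'ac' = {A}

Original NTs in T[1,2] deriving "ac": ["A"]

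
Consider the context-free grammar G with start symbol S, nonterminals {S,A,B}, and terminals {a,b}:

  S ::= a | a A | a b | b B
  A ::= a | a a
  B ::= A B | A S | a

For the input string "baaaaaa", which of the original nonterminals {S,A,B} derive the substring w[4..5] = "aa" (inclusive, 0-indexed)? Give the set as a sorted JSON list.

CNF form of G:
  S -> T0 A | T0 T1 | T1 B | a
  A -> T0 T0 | a
  B -> A B | A S | a
  T0 -> a
  T1 -> b

Fill CYK table bottom-up — only the sub-triangle for w[4..5]:
  cell(4,4) a: {A,B,S,T0}  orig:{A,B,S}
  cell(5,5) a: {A,B,S,T0}  orig:{A,B,S}
  cell(4,5) aa: {A,B,S}

Original NTs in T[4,5] deriving "aa": ["A", "B", "S"]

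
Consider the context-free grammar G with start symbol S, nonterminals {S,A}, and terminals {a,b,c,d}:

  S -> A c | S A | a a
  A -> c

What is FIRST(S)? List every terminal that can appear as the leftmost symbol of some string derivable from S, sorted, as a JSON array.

Compute FIRST by fixpoint:
iter 1:
  A via A→c: +{c}
  S via S→A c: +{c}
  S via S→a a: +{a}
  FIRST[S]={a,c}  FIRST[A]={c}
iter 2: (no change)
  FIRST[S]={a,c}  FIRST[A]={c}

FIRST(S) = ["a", "c"]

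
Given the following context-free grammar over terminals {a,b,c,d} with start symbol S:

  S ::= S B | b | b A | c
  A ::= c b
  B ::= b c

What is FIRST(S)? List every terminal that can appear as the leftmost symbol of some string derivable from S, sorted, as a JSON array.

FIRST sets, iterate to fixpoint:
round 1:
  A via A→c b: +{c}
  B via B→b c: +{b}
  S via S→b: +{b}
  S via S→c: +{c}
  S: {b,c}  A: {c}  B: {b}
round 2: (stable)
  S: {b,c}  A: {c}  B: {b}

FIRST(S) = ["b", "c"]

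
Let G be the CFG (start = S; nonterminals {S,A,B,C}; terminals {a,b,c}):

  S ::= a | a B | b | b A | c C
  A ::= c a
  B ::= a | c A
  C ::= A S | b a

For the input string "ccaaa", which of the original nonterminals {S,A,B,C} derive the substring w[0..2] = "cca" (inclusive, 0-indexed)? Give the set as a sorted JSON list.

Convert to CNF:
  S -> T0 C | T1 B | T2 A | a | b
  A -> T0 T1
  B -> T0 A | a
  C -> A S | T2 T1
  T0 -> c
  T1 -> a
  T2 -> b

CYK fill, restricted to cells inside w[0..2]:
  T[0,0] 'c' = {T0}  orig:{}
  T[1,1] 'c' = {T0}  orig:{}
  T[2,2] 'a' = {B,S,T1}  orig:{B,S}
  T[0,1] 'cc' = ∅
  T[1,2] 'ca' = {A}
  T[0,2] 'cca' = {B}

Original NTs in T[0,2] deriving "cca": ["B"]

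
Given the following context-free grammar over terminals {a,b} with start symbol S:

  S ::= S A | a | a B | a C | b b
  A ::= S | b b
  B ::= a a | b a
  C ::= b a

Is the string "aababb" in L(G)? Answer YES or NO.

CNF form of G:
  S -> S A | T0 B | T0 C | T1 T1 | a
  A -> S A | T0 B | T0 C | T1 T1 | a
  B -> T0 T0 | T1 T0
  C -> T1 T0
  T0 -> a
  T1 -> b

Fill CYK table bottom-up:
  cell(0,0) a: {A,S,T0}  orig:{A,S}
  cell(1,1) a: {A,S,T0}  orig:{A,S}
  cell(2,2) b: {T1}  orig:{}
  cell(3,3) a: {A,S,T0}  orig:{A,S}
  cell(4,4) b: {T1}  orig:{}
  cell(5,5) b: {T1}  orig:{}
  cell(0,1) aa: {A,B,S}
  cell(1,2) ab: ∅
  cell(2,3) ba: {B,C}
  cell(3,4) ab: ∅
  cell(4,5) bb: {A,S}
  cell(0,2) aab: ∅
  cell(1,3) aba: {A,S}
  cell(2,4) bab: ∅
  cell(3,5) abb: {A,S}
  cell(0,3) aaba: {A,S}
  cell(1,4) abab: ∅
  cell(2,5) babb: ∅
  cell(0,4) aabab: ∅
  cell(1,5) ababb: {A,S}
  cell(0,5) aababb: {A,S}

S ∈ T[0,5] ⇒ YES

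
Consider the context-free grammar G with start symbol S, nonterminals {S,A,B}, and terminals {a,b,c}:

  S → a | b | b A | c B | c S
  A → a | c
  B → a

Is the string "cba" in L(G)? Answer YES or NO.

CNF form of G:
  S -> T0 A | T1 B | T1 S | a | b
  A -> a | c
  B -> a
  T0 -> b
  T1 -> c

CYK table (by increasing span):
  T[0,0] 'c' = {A,T1}  orig:{A}
  T[1,1] 'b' = {S,T0}  orig:{S}
  T[2,2] 'a' = {A,B,S}
  T[0,1] 'cb' = {S}
  T[1,2] 'ba' = {S}
  T[0,2] 'cba' = {S}

S ∈ T[0,2] ⇒ YES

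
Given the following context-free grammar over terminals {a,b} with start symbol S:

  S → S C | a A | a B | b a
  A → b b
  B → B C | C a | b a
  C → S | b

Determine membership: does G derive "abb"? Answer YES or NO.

CNF form of G:
  S -> S C | T0 T1 | T1 A | T1 B
  A -> T0 T0
  B -> B C | C T1 | T0 T1
  C -> S C | T0 T1 | T1 A | T1 B | b
  T0 -> b
  T1 -> a

CYK table (by increasing span):
  [0..0]={T1}  "a"  orig:{}
  [1..1]={C,T0}  "b"  orig:{C}
  [2..2]={C,T0}  "b"  orig:{C}
  [0..1]=∅  "ab"
  [1..2]={A}  "bb"
  [0..2]={C,S}  "abb"

S ∈ T[0,2] ⇒ YES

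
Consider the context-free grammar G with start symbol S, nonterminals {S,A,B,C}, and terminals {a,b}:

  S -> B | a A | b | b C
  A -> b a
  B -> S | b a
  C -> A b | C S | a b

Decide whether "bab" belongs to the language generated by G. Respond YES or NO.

CNF form of G:
  S -> T0 C | T0 T1 | T1 A | b
  A -> T0 T1
  B -> T0 C | T0 T1 | T1 A | b
  C -> A T0 | C S | T1 T0
  T0 -> b
  T1 -> a

CYK fill:
  T[0,0] 'b' = {B,S,T0}  orig:{B,S}
  T[1,1] 'a' = {T1}  orig:{}
  T[2,2] 'b' = {B,S,T0}  orig:{B,S}
  T[0,1] 'ba' = {A,B,S}
  T[1,2] 'ab' = {C}
  T[0,2] 'bab' = {B,C,S}

S ∈ T[0,2] ⇒ YES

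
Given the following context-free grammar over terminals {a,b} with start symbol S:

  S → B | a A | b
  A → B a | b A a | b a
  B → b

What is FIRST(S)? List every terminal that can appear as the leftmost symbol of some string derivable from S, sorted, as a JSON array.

FIRST iteration:
iter 1:
  A via A→b A a: +{b}
  B via B→b: +{b}
  S via S→B: +{b}
  S via S→a A: +{a}
  FIRST(S)={a,b}  FIRST(A)={b}  FIRST(B)={b}
iter 2: (stable)
  FIRST(S)={a,b}  FIRST(A)={b}  FIRST(B)={b}

FIRST(S) = ["a", "b"]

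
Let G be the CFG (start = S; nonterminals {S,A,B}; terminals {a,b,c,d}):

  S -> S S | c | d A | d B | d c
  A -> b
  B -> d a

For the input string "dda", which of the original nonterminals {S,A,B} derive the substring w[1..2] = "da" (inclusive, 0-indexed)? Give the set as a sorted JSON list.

Convert to CNF:
  S -> S S | T0 A | T0 B | T0 T2 | c
  A -> b
  B -> T0 T1
  T0 -> d
  T1 -> a
  T2 -> c

Fill CYK table bottom-up, restricted to cells inside w[1..2]:
  T[1,1] 'd' = {T0}  orig:{}
  T[2,2] 'a' = {T1}  orig:{}
  T[1,2] 'da' = {B}

Original NTs in T[1,2] deriving "da": ["B"]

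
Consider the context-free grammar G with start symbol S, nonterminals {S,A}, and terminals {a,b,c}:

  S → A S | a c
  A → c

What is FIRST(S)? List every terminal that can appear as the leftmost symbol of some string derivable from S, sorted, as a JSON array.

FIRST sets, iterate to fixpoint:
pass 1:
  A via A→c: +{c}
  S via S→A S: +{c}
  S via S→a c: +{a}
  FIRST[S]={a,c}  FIRST[A]={c}
pass 2: (stable)
  FIRST[S]={a,c}  FIRST[A]={c}

FIRST(S) = ["a", "c"]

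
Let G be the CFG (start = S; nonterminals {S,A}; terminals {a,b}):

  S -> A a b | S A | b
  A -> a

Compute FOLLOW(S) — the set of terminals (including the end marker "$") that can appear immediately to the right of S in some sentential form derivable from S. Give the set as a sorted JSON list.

FIRST sets, iterate to fixpoint:
pass 1:
  A via A→a: +{a}
  S via S→A a b: +{a}
  S via S→b: +{b}
  S: {a,b}  A: {a}
pass 2: done
  S: {a,b}  A: {a}

FOLLOW iteration:
FOLLOW(S) := {$}
round 1:
  S→A a b: FOLLOW(A) ⊇ FIRST(a) = {a}; new: +{a}
  S→S A: FOLLOW(S) ⊇ FIRST(A) = {a}; new: +{a}
  S→S A: FOLLOW(A) ⊇ FOLLOW(S) ⊇ {$,a}; new: +{$}
  FOLLOW[S]={$,a}  FOLLOW[A]={$,a}
round 2: (stable)
  FOLLOW[S]={$,a}  FOLLOW[A]={$,a}

FOLLOW(S) = ["$", "a"]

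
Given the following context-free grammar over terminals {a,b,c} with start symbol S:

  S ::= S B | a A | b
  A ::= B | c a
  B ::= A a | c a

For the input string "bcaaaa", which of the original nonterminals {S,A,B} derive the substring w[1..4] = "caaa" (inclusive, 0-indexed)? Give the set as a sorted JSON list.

CNF form of G:
  S -> S B | T0 A | b
  A -> A T0 | T1 T0
  B -> A T0 | T1 T0
  T0 -> a
  T1 -> c

Fill CYK table bottom-up — only the sub-triangle for w[1..4]:
  [1..1]={T1}  "c"  orig:{}
  [2..2]={T0}  "a"  orig:{}
  [3..3]={T0}  "a"  orig:{}
  [4..4]={T0}  "a"  orig:{}
  [1..2]={A,B}  "ca"
  [2..3]=∅  "aa"
  [3..4]=∅  "aa"
  [1..3]={A,B}  "caa"
  [2..4]=∅  "aaa"
  [1..4]={A,B}  "caaa"

Original NTs in T[1,4] deriving "caaa": ["A", "B"]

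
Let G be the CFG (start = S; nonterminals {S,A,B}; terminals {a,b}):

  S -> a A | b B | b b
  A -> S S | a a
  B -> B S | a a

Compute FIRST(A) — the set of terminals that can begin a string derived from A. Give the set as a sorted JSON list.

FIRST sets, iterate to fixpoint:
iter 1:
  A via A→a a: +{a}
  B via B→a a: +{a}
  S via S→a A: +{a}
  S via S→b B: +{b}
  S: {a,b}  A: {a}  B: {a}
iter 2:
  A via A→S S: +{b}
  S: {a,b}  A: {a,b}  B: {a}
iter 3: — fixpoint
  S: {a,b}  A: {a,b}  B: {a}

FIRST(A) = ["a", "b"]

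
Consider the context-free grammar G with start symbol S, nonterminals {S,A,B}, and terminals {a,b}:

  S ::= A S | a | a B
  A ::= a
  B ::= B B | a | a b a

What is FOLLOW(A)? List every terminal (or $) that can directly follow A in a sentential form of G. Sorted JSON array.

FIRST sets, iterate to fixpoint:
iter 1:
  A via A→a: +{a}
  B via B→a: +{a}
  S via S→A S: +{a}
  FIRST(S)={a}  FIRST(A)={a}  FIRST(B)={a}
iter 2: — fixpoint
  FIRST(S)={a}  FIRST(A)={a}  FIRST(B)={a}

FOLLOW iteration:
FOLLOW(S) := {$}
round 1:
  B→B B: FOLLOW(B) ⊇ FIRST(B) = {a}; new: +{a}
  S→A S: FOLLOW(A) ⊇ FIRST(S) = {a}; new: +{a}
  S→a B: FOLLOW(B) ⊇ FOLLOW(S) ⊇ {$}; new: +{$}
  S: {$}  A: {a}  B: {$,a}
round 2: (no change)
  S: {$}  A: {a}  B: {$,a}

FOLLOW(A) = ["a"]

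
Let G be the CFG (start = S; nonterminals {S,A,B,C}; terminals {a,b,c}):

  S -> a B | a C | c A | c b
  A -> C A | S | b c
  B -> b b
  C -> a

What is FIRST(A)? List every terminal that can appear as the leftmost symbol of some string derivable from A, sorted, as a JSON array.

FIRST iteration:
[1]
  A via A→b c: +{b}
  B via B→b b: +{b}
  C via C→a: +{a}
  S via S→a B: +{a}
  S via S→c A: +{c}
  FIRST[S]={a,c}  FIRST[A]={b}  FIRST[B]={b}  FIRST[C]={a}
[2]
  A via A→C A: +{a}
  A via A→S: +{c}
  FIRST[S]={a,c}  FIRST[A]={a,b,c}  FIRST[B]={b}  FIRST[C]={a}
[3] done
  FIRST[S]={a,c}  FIRST[A]={a,b,c}  FIRST[B]={b}  FIRST[C]={a}

FIRST(A) = ["a", "b", "c"]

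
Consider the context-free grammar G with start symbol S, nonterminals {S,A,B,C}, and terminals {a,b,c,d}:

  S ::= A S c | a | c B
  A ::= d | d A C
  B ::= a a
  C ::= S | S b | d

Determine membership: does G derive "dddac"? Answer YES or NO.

CNF form of G:
  S -> A X6 | T2 B | a
  A -> T0 X4 | d
  B -> T1 T1
  C -> A X5 | S T3 | T2 B | a | d
  T0 -> d
  T1 -> a
  T2 -> c
  T3 -> b
  X4 -> A C
  X5 -> S T2
  X6 -> S T2

CYK fill:
  cell(0,0) d: {A,C,T0}  orig:{A,C}
  cell(1,1) d: {A,C,T0}  orig:{A,C}
  cell(2,2) d: {A,C,T0}  orig:{A,C}
  cell(3,3) a: {C,S,T1}  orig:{C,S}
  cell(4,4) c: {T2}  orig:{}
  cell(0,1) dd: {X4}  orig:{}
  cell(1,2) dd: {X4}  orig:{}
  cell(2,3) da: {X4}  orig:{}
  cell(3,4) ac: {X5,X6}  orig:{}
  cell(0,2) ddd: {A}
  cell(1,3) dda: {A}
  cell(2,4) dac: {C,S}
  cell(0,3) ddda: {X4}  orig:{}
  cell(1,4) ddac: {X4}  orig:{}
  cell(0,4) dddac: {A,C,S}

S ∈ T[0,4] ⇒ YES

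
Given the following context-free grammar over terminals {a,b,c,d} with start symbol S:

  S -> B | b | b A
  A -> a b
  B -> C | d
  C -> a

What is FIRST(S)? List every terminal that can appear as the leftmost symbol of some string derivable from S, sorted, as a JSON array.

FIRST sets, iterate to fixpoint:
round 1:
  A via A→a b: +{a}
  B via B→d: +{d}
  C via C→a: +{a}
  S via S→B: +{d}
  S via S→b: +{b}
  FIRST(S)={b,d}  FIRST(A)={a}  FIRST(B)={d}  FIRST(C)={a}
round 2:
  B via B→C: +{a}
  S via S→B: +{a}
  FIRST(S)={a,b,d}  FIRST(A)={a}  FIRST(B)={a,d}  FIRST(C)={a}
round 3: (no change)
  FIRST(S)={a,b,d}  FIRST(A)={a}  FIRST(B)={a,d}  FIRST(C)={a}

FIRST(S) = ["a", "b", "d"]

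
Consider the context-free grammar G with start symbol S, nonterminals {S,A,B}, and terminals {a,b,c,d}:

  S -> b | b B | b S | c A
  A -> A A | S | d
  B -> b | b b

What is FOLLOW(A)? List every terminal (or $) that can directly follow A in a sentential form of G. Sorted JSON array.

Compute FIRST by fixpoint:
iter 1:
  A via A→d: +{d}
  B via B→b: +{b}
  S via S→b: +{b}
  S via S→c A: +{c}
  S: {b,c}  A: {d}  B: {b}
iter 2:
  A via A→S: +{b,c}
  S: {b,c}  A: {b,c,d}  B: {b}
iter 3: — fixpoint
  S: {b,c}  A: {b,c,d}  B: {b}

FOLLOW iteration:
FOLLOW(S) := {$}
iter 1:
  A→A A: FOLLOW(A) ⊇ FIRST(A) = {b,c,d}; new: +{b,c,d}
  A→S: FOLLOW(S) ⊇ FOLLOW(A) ⊇ {b,c,d}; new: +{b,c,d}
  S→b B: FOLLOW(B) ⊇ FOLLOW(S) ⊇ {$,b,c,d}; new: +{$,b,c,d}
  S→c A: FOLLOW(A) ⊇ FOLLOW(S) ⊇ {$,b,c,d}; new: +{$}
  FOLLOW(S)={$,b,c,d}  FOLLOW(A)={$,b,c,d}  FOLLOW(B)={$,b,c,d}
iter 2: (stable)
  FOLLOW(S)={$,b,c,d}  FOLLOW(A)={$,b,c,d}  FOLLOW(B)={$,b,c,d}

FOLLOW(A) = ["$", "b", "c", "d"]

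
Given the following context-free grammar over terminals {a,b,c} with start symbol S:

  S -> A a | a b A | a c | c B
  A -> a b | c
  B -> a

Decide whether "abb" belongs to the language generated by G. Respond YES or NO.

CNF form of G:
  S -> A T0 | T0 T2 | T0 X3 | T2 B
  A -> T0 T1 | c
  B -> a
  T0 -> a
  T1 -> b
  T2 -> c
  X3 -> T1 A

CYK fill:
  cell(0,0) a: {B,T0}  orig:{B}
  cell(1,1) b: {T1}  orig:{}
  cell(2,2) b: {T1}  orig:{}
  cell(0,1) ab: {A}
  cell(1,2) bb: ∅
  cell(0,2) abb: ∅

S ∉ T[0,2] ⇒ NO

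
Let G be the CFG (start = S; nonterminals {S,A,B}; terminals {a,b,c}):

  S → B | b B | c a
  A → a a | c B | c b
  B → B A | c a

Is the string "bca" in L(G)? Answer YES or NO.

CNF form of G:
  S -> B A | T1 T0 | T2 B
  A -> T0 T0 | T1 B | T1 T2
  B -> B A | T1 T0
  T0 -> a
  T1 -> c
  T2 -> b

CYK table (by increasing span):
  cell(0,0) b: {T2}  orig:{}
  cell(1,1) c: {T1}  orig:{}
  cell(2,2) a: {T0}  orig:{}
  cell(0,1) bc: ∅
  cell(1,2) ca: {B,S}
  cell(0,2) bca: {S}

S ∈ T[0,2] ⇒ YES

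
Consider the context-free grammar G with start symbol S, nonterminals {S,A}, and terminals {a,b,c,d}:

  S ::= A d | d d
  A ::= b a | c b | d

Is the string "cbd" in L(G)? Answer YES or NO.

Convert to CNF:
  S -> A T3 | T3 T3
  A -> T0 T1 | T2 T0 | d
  T0 -> b
  T1 -> a
  T2 -> c
  T3 -> d

CYK table (by increasing span):
  T[0,0] 'c' = {T2}  orig:{}
  T[1,1] 'b' = {T0}  orig:{}
  T[2,2] 'd' = {A,T3}  orig:{A}
  T[0,1] 'cb' = {A}
  T[1,2] 'bd' = ∅
  T[0,2] 'cbd' = {S}

S ∈ T[0,2] ⇒ YES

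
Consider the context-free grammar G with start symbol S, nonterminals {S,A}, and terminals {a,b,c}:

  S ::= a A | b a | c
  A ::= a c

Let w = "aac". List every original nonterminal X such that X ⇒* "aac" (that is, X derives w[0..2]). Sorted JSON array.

Convert to CNF:
  S -> T0 A | T2 T0 | c
  A -> T0 T1
  T0 -> a
  T1 -> c
  T2 -> b

CYK table (by increasing span), restricted to cells inside w[0..2]:
  cell(0,0) a: {T0}  orig:{}
  cell(1,1) a: {T0}  orig:{}
  cell(2,2) c: {S,T1}  orig:{S}
  cell(0,1) aa: ∅
  cell(1,2) ac: {A}
  cell(0,2) aac: {S}

Original NTs in T[0,2] deriving "aac": ["S"]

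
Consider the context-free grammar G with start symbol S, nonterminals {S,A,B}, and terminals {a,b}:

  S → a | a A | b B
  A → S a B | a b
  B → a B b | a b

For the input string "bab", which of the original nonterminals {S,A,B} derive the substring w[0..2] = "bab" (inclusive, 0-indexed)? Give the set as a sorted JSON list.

Convert to CNF:
  S -> T0 A | T1 B | a
  A -> S X2 | T0 T1
  B -> T0 T1 | T0 X3
  T0 -> a
  T1 -> b
  X2 -> T0 B
  X3 -> B T1

CYK fill (cells [i..j] with 0 ≤ i ≤ j ≤ 2 only):
  cell(0,0) b: {T1}  orig:{}
  cell(1,1) a: {S,T0}  orig:{S}
  cell(2,2) b: {T1}  orig:{}
  cell(0,1) ba: ∅
  cell(1,2) ab: {A,B}
  cell(0,2) bab: {S}

Original NTs in T[0,2] deriving "bab": ["S"]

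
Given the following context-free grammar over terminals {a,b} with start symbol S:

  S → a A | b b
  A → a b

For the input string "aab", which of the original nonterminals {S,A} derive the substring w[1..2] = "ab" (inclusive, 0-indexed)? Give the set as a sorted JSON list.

CNF form of G:
  S -> T0 A | T1 T1
  A -> T0 T1
  T0 -> a
  T1 -> b

CYK table (by increasing span) — only the sub-triangle for w[1..2]:
  T[1,1] 'a' = {T0}  orig:{}
  T[2,2] 'b' = {T1}  orig:{}
  T[1,2] 'ab' = {A}

Original NTs in T[1,2] deriving "ab": ["A"]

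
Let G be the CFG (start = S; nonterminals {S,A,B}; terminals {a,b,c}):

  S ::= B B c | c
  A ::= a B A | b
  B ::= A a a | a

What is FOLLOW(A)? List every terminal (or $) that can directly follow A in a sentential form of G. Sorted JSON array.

FIRST iteration:
iter 1:
  A via A→a B A: +{a}
  A via A→b: +{b}
  B via B→A a a: +{a,b}
  S via S→B B c: +{a,b}
  S via S→c: +{c}
  S: {a,b,c}  A: {a,b}  B: {a,b}
iter 2: (no change)
  S: {a,b,c}  A: {a,b}  B: {a,b}

FOLLOW iteration:
initialize: $ ∈ FOLLOW(S)
pass 1:
  A→a B A: FOLLOW(B) ⊇ FIRST(A) = {a,b}; new: +{a,b}
  B→A a a: FOLLOW(A) ⊇ FIRST(a) = {a}; new: +{a}
  S→B B c: FOLLOW(B) ⊇ FIRST(c) = {c}; new: +{c}
  FOLLOW[S]={$}  FOLLOW[A]={a}  FOLLOW[B]={a,b,c}
pass 2: (no change)
  FOLLOW[S]={$}  FOLLOW[A]={a}  FOLLOW[B]={a,b,c}

FOLLOW(A) = ["a"]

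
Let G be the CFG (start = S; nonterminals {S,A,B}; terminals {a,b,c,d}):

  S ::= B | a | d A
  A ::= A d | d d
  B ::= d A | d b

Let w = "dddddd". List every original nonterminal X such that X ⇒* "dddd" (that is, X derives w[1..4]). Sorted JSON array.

Convert to CNF:
  S -> T0 A | T0 T1 | a
  A -> A T0 | T0 T0
  B -> T0 A | T0 T1
  T0 -> d
  T1 -> b

CYK fill, restricted to cells inside w[1..4]:
  cell(1,1) d: {T0}  orig:{}
  cell(2,2) d: {T0}  orig:{}
  cell(3,3) d: {T0}  orig:{}
  cell(4,4) d: {T0}  orig:{}
  cell(1,2) dd: {A}
  cell(2,3) dd: {A}
  cell(3,4) dd: {A}
  cell(1,3) ddd: {A,B,S}
  cell(2,4) ddd: {A,B,S}
  cell(1,4) dddd: {A,B,S}

Original NTs in T[1,4] deriving "dddd": ["A", "B", "S"]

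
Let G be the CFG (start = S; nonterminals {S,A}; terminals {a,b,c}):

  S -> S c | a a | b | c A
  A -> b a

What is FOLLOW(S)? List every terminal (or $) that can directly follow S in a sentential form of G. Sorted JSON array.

Compute FIRST by fixpoint:
round 1:
  A via A→b a: +{b}
  S via S→a a: +{a}
  S via S→b: +{b}
  S via S→c A: +{c}
  FIRST(S)={a,b,c}  FIRST(A)={b}
round 2: done
  FIRST(S)={a,b,c}  FIRST(A)={b}

FOLLOW sets:
FOLLOW(S) := {$}
[1]
  S→S c: FOLLOW(S) ⊇ FIRST(c) = {c}; new: +{c}
  S→c A: FOLLOW(A) ⊇ FOLLOW(S) ⊇ {$,c}; new: +{$,c}
  S: {$,c}  A: {$,c}
[2] done
  S: {$,c}  A: {$,c}

FOLLOW(S) = ["$", "c"]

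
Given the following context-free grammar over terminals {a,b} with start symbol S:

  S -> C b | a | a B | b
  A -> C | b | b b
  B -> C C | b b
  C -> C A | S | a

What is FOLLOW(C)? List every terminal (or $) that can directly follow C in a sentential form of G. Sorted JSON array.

FIRST iteration:
round 1:
  A via A→b: +{b}
  B via B→b b: +{b}
  C via C→a: +{a}
  S via S→C b: +{a}
  S via S→b: +{b}
  FIRST[S]={a,b}  FIRST[A]={b}  FIRST[B]={b}  FIRST[C]={a}
round 2:
  A via A→C: +{a}
  B via B→C C: +{a}
  C via C→S: +{b}
  FIRST[S]={a,b}  FIRST[A]={a,b}  FIRST[B]={a,b}  FIRST[C]={a,b}
round 3: (no change)
  FIRST[S]={a,b}  FIRST[A]={a,b}  FIRST[B]={a,b}  FIRST[C]={a,b}

Compute FOLLOW by fixpoint:
FOLLOW(S) := {$}
[1]
  B→C C: FOLLOW(C) ⊇ FIRST(C) = {a,b}; new: +{a,b}
  C→C A: FOLLOW(A) ⊇ FOLLOW(C) ⊇ {a,b}; new: +{a,b}
  C→S: FOLLOW(S) ⊇ FOLLOW(C) ⊇ {a,b}; new: +{a,b}
  S→a B: FOLLOW(B) ⊇ FOLLOW(S) ⊇ {$,a,b}; new: +{$,a,b}
  FOLLOW(S)={$,a,b}  FOLLOW(A)={a,b}  FOLLOW(B)={$,a,b}  FOLLOW(C)={a,b}
[2]
  B→C C: FOLLOW(C) ⊇ FOLLOW(B) ⊇ {$,a,b}; new: +{$}
  C→C A: FOLLOW(A) ⊇ FOLLOW(C) ⊇ {$,a,b}; new: +{$}
  FOLLOW(S)={$,a,b}  FOLLOW(A)={$,a,b}  FOLLOW(B)={$,a,b}  FOLLOW(C)={$,a,b}
[3] (stable)
  FOLLOW(S)={$,a,b}  FOLLOW(A)={$,a,b}  FOLLOW(B)={$,a,b}  FOLLOW(C)={$,a,b}

FOLLOW(C) = ["$", "a", "b"]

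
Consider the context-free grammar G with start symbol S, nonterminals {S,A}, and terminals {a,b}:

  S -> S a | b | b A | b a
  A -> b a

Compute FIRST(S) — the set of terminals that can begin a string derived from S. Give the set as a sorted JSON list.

Compute FIRST by fixpoint:
iter 1:
  A via A→b a: +{b}
  S via S→b: +{b}
  S: {b}  A: {b}
iter 2: done
  S: {b}  A: {b}

FIRST(S) = ["b"]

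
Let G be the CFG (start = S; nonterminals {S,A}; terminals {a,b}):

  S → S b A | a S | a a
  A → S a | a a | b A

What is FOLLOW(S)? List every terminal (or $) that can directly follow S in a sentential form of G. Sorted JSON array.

FIRST iteration:
iter 1:
  A via A→a a: +{a}
  A via A→b A: +{b}
  S via S→a S: +{a}
  S: {a}  A: {a,b}
iter 2: — fixpoint
  S: {a}  A: {a,b}

FOLLOW iteration:
FOLLOW(S) := {$}
round 1:
  A→S a: FOLLOW(S) ⊇ FIRST(a) = {a}; new: +{a}
  S→S b A: FOLLOW(S) ⊇ FIRST(b) = {b}; new: +{b}
  S→S b A: FOLLOW(A) ⊇ FOLLOW(S) ⊇ {$,a,b}; new: +{$,a,b}
  FOLLOW(S)={$,a,b}  FOLLOW(A)={$,a,b}
round 2: (stable)
  FOLLOW(S)={$,a,b}  FOLLOW(A)={$,a,b}

FOLLOW(S) = ["$", "a", "b"]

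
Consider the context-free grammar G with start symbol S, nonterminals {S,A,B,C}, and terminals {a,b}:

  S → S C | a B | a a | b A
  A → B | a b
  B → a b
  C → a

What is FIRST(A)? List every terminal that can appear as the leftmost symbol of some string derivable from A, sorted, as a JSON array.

Compute FIRST by fixpoint:
pass 1:
  A via A→a b: +{a}
  B via B→a b: +{a}
  C via C→a: +{a}
  S via S→a B: +{a}
  S via S→b A: +{b}
  S: {a,b}  A: {a}  B: {a}  C: {a}
pass 2: (no change)
  S: {a,b}  A: {a}  B: {a}  C: {a}

FIRST(A) = ["a"]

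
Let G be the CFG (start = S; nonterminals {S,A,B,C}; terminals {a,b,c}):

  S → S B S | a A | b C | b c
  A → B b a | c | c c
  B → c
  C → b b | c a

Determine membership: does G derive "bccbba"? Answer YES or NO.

CNF form of G:
  S -> S X4 | T0 C | T0 T2 | T1 A
  A -> B X3 | T2 T2 | c
  B -> c
  C -> T0 T0 | T2 T1
  T0 -> b
  T1 -> a
  T2 -> c
  X3 -> T0 T1
  X4 -> B S

CYK fill:
  [0..0]={T0}  "b"  orig:{}
  [1..1]={A,B,T2}  "c"  orig:{A,B}
  [2..2]={A,B,T2}  "c"  orig:{A,B}
  [3..3]={T0}  "b"  orig:{}
  [4..4]={T0}  "b"  orig:{}
  [5..5]={T1}  "a"  orig:{}
  [0..1]={S}  "bc"
  [1..2]={A}  "cc"
  [2..3]=∅  "cb"
  [3..4]={C}  "bb"
  [4..5]={X3}  "ba"  orig:{}
  [0..2]=∅  "bcc"
  [1..3]=∅  "ccb"
  [2..4]=∅  "cbb"
  [3..5]=∅  "bba"
  [0..3]=∅  "bccb"
  [1..4]=∅  "ccbb"
  [2..5]=∅  "cbba"
  [0..4]=∅  "bccbb"
  [1..5]=∅  "ccbba"
  [0..5]=∅  "bccbba"

S ∉ T[0,5] ⇒ NO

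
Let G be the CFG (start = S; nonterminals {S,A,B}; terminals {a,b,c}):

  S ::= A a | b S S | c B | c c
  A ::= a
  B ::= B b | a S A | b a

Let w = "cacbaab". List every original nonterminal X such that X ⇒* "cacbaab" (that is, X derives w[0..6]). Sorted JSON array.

CNF form of G:
  S -> A T1 | T0 X4 | T2 B | T2 T2
  A -> a
  B -> B T0 | T0 T1 | T1 X3
  T0 -> b
  T1 -> a
  T2 -> c
  X3 -> S A
  X4 -> S S

CYK fill (cells [i..j] with 0 ≤ i ≤ j ≤ 6 only):
  T[0,0] 'c' = {T2}  orig:{}
  T[1,1] 'a' = {A,T1}  orig:{A}
  T[2,2] 'c' = {T2}  orig:{}
  T[3,3] 'b' = {T0}  orig:{}
  T[4,4] 'a' = {A,T1}  orig:{A}
  T[5,5] 'a' = {A,T1}  orig:{A}
  T[6,6] 'b' = {T0}  orig:{}
  T[0,1] 'ca' = ∅
  T[1,2] 'ac' = ∅
  T[2,3] 'cb' = ∅
  T[3,4] 'ba' = {B}
  T[4,5] 'aa' = {S}
  T[5,6] 'ab' = ∅
  T[0,2] 'cac' = ∅
  T[1,3] 'acb' = ∅
  T[2,4] 'cba' = {S}
  T[3,5] 'baa' = ∅
  T[4,6] 'aab' = ∅
  T[0,3] 'cacb' = ∅
  T[1,4] 'acba' = ∅
  T[2,5] 'cbaa' = {X3}  orig:{}
  T[3,6] 'baab' = ∅
  T[0,4] 'cacba' = ∅
  T[1,5] 'acbaa' = {B}
  T[2,6] 'cbaab' = ∅
  T[0,5] 'cacbaa' = {S}
  T[1,6] 'acbaab' = {B}
  T[0,6] 'cacbaab' = {S}

Original NTs in T[0,6] deriving "cacbaab": ["S"]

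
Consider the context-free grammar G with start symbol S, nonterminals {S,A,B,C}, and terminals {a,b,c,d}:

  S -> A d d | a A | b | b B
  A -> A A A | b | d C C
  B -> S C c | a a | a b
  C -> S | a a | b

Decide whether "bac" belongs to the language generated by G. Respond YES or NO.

CNF form of G:
  S -> A X8 | T2 A | T3 B | b
  A -> A X4 | T0 X5 | b
  B -> S X6 | T2 T2 | T2 T3
  C -> A X7 | T2 A | T2 T2 | T3 B | b
  T0 -> d
  T1 -> c
  T2 -> a
  T3 -> b
  X4 -> A A
  X5 -> C C
  X6 -> C T1
  X7 -> T0 T0
  X8 -> T0 T0

Fill CYK table bottom-up:
  cell(0,0) b: {A,C,S,T3}  orig:{A,C,S}
  cell(1,1) a: {T2}  orig:{}
  cell(2,2) c: {T1}  orig:{}
  cell(0,1) ba: ∅
  cell(1,2) ac: ∅
  cell(0,2) bac: ∅

S ∉ T[0,2] ⇒ NO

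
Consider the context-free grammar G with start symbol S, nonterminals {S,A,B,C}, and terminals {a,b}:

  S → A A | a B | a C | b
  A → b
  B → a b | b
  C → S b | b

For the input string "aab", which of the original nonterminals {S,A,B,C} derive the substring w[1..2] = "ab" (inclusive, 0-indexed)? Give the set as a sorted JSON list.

Convert to CNF:
  S -> A A | T0 B | T0 C | b
  A -> b
  B -> T0 T1 | b
  C -> S T1 | b
  T0 -> a
  T1 -> b

CYK fill (cells [i..j] with 1 ≤ i ≤ j ≤ 2 only):
  T[1,1] 'a' = {T0}  orig:{}
  T[2,2] 'b' = {A,B,C,S,T1}  orig:{A,B,C,S}
  T[1,2] 'ab' = {B,S}

Original NTs in T[1,2] deriving "ab": ["B", "S"]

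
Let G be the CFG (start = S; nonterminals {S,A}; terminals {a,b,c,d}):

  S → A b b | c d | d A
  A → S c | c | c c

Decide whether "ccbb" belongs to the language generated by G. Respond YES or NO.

CNF form of G:
  S -> A X3 | T0 T2 | T2 A
  A -> S T0 | T0 T0 | c
  T0 -> c
  T1 -> b
  T2 -> d
  X3 -> T1 T1

CYK table (by increasing span):
  cell(0,0) c: {A,T0}  orig:{A}
  cell(1,1) c: {A,T0}  orig:{A}
  cell(2,2) b: {T1}  orig:{}
  cell(3,3) b: {T1}  orig:{}
  cell(0,1) cc: {A}
  cell(1,2) cb: ∅
  cell(2,3) bb: {X3}  orig:{}
  cell(0,2) ccb: ∅
  cell(1,3) cbb: {S}
  cell(0,3) ccbb: {S}

S ∈ T[0,3] ⇒ YES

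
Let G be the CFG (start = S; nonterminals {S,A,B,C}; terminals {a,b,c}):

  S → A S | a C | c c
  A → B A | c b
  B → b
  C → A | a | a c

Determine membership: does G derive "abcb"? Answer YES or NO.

Convert to CNF:
  S -> A S | T0 T0 | T2 C
  A -> B A | T0 T1
  B -> b
  C -> B A | T0 T1 | T2 T0 | a
  T0 -> c
  T1 -> b
  T2 -> a

CYK table (by increasing span):
  [0..0]={C,T2}  "a"  orig:{C}
  [1..1]={B,T1}  "b"  orig:{B}
  [2..2]={T0}  "c"  orig:{}
  [3..3]={B,T1}  "b"  orig:{B}
  [0..1]=∅  "ab"
  [1..2]=∅  "bc"
  [2..3]={A,C}  "cb"
  [0..2]=∅  "abc"
  [1..3]={A,C}  "bcb"
  [0..3]={S}  "abcb"

S ∈ T[0,3] ⇒ YES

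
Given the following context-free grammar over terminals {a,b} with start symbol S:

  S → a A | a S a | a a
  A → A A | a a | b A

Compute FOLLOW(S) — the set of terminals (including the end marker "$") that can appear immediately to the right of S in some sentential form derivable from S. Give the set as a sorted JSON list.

Compute FIRST by fixpoint:
round 1:
  A via A→a a: +{a}
  A via A→b A: +{b}
  S via S→a A: +{a}
  S: {a}  A: {a,b}
round 2: (no change)
  S: {a}  A: {a,b}

FOLLOW sets:
FOLLOW(S) := {$}
[1]
  A→A A: FOLLOW(A) ⊇ FIRST(A) = {a,b}; new: +{a,b}
  S→a A: FOLLOW(A) ⊇ FOLLOW(S) ⊇ {$}; new: +{$}
  S→a S a: FOLLOW(S) ⊇ FIRST(a) = {a}; new: +{a}
  FOLLOW(S)={$,a}  FOLLOW(A)={$,a,b}
[2] — fixpoint
  FOLLOW(S)={$,a}  FOLLOW(A)={$,a,b}

FOLLOW(S) = ["$", "a"]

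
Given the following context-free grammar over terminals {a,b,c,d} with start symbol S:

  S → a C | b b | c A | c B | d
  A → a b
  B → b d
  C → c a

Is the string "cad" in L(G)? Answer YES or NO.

Convert to CNF:
  S -> T0 C | T1 T1 | T3 A | T3 B | d
  A -> T0 T1
  B -> T1 T2
  C -> T3 T0
  T0 -> a
  T1 -> b
  T2 -> d
  T3 -> c

Fill CYK table bottom-up:
  T[0,0] 'c' = {T3}  orig:{}
  T[1,1] 'a' = {T0}  orig:{}
  T[2,2] 'd' = {S,T2}  orig:{S}
  T[0,1] 'ca' = {C}
  T[1,2] 'ad' = ∅
  T[0,2] 'cad' = ∅

S ∉ T[0,2] ⇒ NO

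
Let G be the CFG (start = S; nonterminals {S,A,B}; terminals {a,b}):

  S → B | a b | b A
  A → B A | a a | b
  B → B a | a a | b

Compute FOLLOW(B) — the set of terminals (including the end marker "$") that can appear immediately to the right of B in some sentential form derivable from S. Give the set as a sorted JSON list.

FIRST sets, iterate to fixpoint:
[1]
  A via A→a a: +{a}
  A via A→b: +{b}
  B via B→a a: +{a}
  B via B→b: +{b}
  S via S→B: +{a,b}
  FIRST[S]={a,b}  FIRST[A]={a,b}  FIRST[B]={a,b}
[2] (no change)
  FIRST[S]={a,b}  FIRST[A]={a,b}  FIRST[B]={a,b}

Compute FOLLOW by fixpoint:
initialize: $ ∈ FOLLOW(S)
[1]
  A→B A: FOLLOW(B) ⊇ FIRST(A) = {a,b}; new: +{a,b}
  S→B: FOLLOW(B) ⊇ FOLLOW(S) ⊇ {$}; new: +{$}
  S→b A: FOLLOW(A) ⊇ FOLLOW(S) ⊇ {$}; new: +{$}
  FOLLOW(S)={$}  FOLLOW(A)={$}  FOLLOW(B)={$,a,b}
[2] (stable)
  FOLLOW(S)={$}  FOLLOW(A)={$}  FOLLOW(B)={$,a,b}

FOLLOW(B) = ["$", "a", "b"]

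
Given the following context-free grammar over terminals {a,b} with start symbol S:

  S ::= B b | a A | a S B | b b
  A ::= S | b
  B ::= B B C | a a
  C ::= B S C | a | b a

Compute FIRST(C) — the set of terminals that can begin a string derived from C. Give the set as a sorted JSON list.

FIRST sets, iterate to fixpoint:
iter 1:
  A via A→b: +{b}
  B via B→a a: +{a}
  C via C→B S C: +{a}
  C via C→b a: +{b}
  S via S→B b: +{a}
  S via S→b b: +{b}
  S: {a,b}  A: {b}  B: {a}  C: {a,b}
iter 2:
  A via A→S: +{a}
  S: {a,b}  A: {a,b}  B: {a}  C: {a,b}
iter 3: (stable)
  S: {a,b}  A: {a,b}  B: {a}  C: {a,b}

FIRST(C) = ["a", "b"]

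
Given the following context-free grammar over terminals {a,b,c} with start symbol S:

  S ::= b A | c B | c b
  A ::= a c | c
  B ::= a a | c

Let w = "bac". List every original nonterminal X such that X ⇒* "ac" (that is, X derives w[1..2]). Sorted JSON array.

Convert to CNF:
  S -> T1 B | T1 T2 | T2 A
  A -> T0 T1 | c
  B -> T0 T0 | c
  T0 -> a
  T1 -> c
  T2 -> b

CYK table (by increasing span), restricted to cells inside w[1..2]:
  [1..1]={T0}  "a"  orig:{}
  [2..2]={A,B,T1}  "c"  orig:{A,B}
  [1..2]={A}  "ac"

Original NTs in T[1,2] deriving "ac": ["A"]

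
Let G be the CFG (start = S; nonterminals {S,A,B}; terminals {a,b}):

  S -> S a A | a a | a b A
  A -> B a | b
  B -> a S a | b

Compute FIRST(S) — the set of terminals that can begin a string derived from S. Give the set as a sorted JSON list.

FIRST sets, iterate to fixpoint:
iter 1:
  A via A→b: +{b}
  B via B→a S a: +{a}
  B via B→b: +{b}
  S via S→a a: +{a}
  FIRST[S]={a}  FIRST[A]={b}  FIRST[B]={a,b}
iter 2:
  A via A→B a: +{a}
  FIRST[S]={a}  FIRST[A]={a,b}  FIRST[B]={a,b}
iter 3: — fixpoint
  FIRST[S]={a}  FIRST[A]={a,b}  FIRST[B]={a,b}

FIRST(S) = ["a"]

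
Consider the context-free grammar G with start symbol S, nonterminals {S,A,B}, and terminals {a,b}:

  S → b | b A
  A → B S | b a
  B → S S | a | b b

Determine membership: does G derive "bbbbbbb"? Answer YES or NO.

CNF form of G:
  S -> T0 A | b
  A -> B S | T0 T1
  B -> S S | T0 T0 | a
  T0 -> b
  T1 -> a

CYK fill:
  cell(0,0) b: {S,T0}  orig:{S}
  cell(1,1) b: {S,T0}  orig:{S}
  cell(2,2) b: {S,T0}  orig:{S}
  cell(3,3) b: {S,T0}  orig:{S}
  cell(4,4) b: {S,T0}  orig:{S}
  cell(5,5) b: {S,T0}  orig:{S}
  cell(6,6) b: {S,T0}  orig:{S}
  cell(0,1) bb: {B}
  cell(1,2) bb: {B}
  cell(2,3) bb: {B}
  cell(3,4) bb: {B}
  cell(4,5) bb: {B}
  cell(5,6) bb: {B}
  cell(0,2) bbb: {A}
  cell(1,3) bbb: {A}
  cell(2,4) bbb: {A}
  cell(3,5) bbb: {A}
  cell(4,6) bbb: {A}
  cell(0,3) bbbb: {S}
  cell(1,4) bbbb: {S}
  cell(2,5) bbbb: {S}
  cell(3,6) bbbb: {S}
  cell(0,4) bbbbb: {B}
  cell(1,5) bbbbb: {B}
  cell(2,6) bbbbb: {B}
  cell(0,5) bbbbbb: {A}
  cell(1,6) bbbbbb: {A}
  cell(0,6) bbbbbbb: {S}

S ∈ T[0,6] ⇒ YES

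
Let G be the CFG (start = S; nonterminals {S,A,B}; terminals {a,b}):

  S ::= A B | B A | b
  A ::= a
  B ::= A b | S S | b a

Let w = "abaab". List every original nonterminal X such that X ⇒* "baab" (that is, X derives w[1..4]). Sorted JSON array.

Convert to CNF:
  S -> A B | B A | b
  A -> a
  B -> A T0 | S S | T0 T1
  T0 -> b
  T1 -> a

CYK table (by increasing span) — only the sub-triangle for w[1..4]:
  cell(1,1) b: {S,T0}  orig:{S}
  cell(2,2) a: {A,T1}  orig:{A}
  cell(3,3) a: {A,T1}  orig:{A}
  cell(4,4) b: {S,T0}  orig:{S}
  cell(1,2) ba: {B}
  cell(2,3) aa: ∅
  cell(3,4) ab: {B}
  cell(1,3) baa: {S}
  cell(2,4) aab: {S}
  cell(1,4) baab: {B}

Original NTs in T[1,4] deriving "baab": ["B"]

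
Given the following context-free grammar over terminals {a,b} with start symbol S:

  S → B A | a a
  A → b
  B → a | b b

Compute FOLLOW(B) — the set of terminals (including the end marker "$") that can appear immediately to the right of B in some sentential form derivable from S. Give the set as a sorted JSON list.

FIRST sets, iterate to fixpoint:
[1]
  A via A→b: +{b}
  B via B→a: +{a}
  B via B→b b: +{b}
  S via S→B A: +{a,b}
  S: {a,b}  A: {b}  B: {a,b}
[2] (stable)
  S: {a,b}  A: {b}  B: {a,b}

Compute FOLLOW by fixpoint:
FOLLOW(S) := {$}
round 1:
  S→B A: FOLLOW(B) ⊇ FIRST(A) = {b}; new: +{b}
  S→B A: FOLLOW(A) ⊇ FOLLOW(S) ⊇ {$}; new: +{$}
  FOLLOW[S]={$}  FOLLOW[A]={$}  FOLLOW[B]={b}
round 2: (stable)
  FOLLOW[S]={$}  FOLLOW[A]={$}  FOLLOW[B]={b}

FOLLOW(B) = ["b"]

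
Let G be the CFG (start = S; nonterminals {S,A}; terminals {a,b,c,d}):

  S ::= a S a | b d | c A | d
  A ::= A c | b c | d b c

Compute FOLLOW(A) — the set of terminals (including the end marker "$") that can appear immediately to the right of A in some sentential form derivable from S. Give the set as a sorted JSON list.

FIRST iteration:
pass 1:
  A via A→b c: +{b}
  A via A→d b c: +{d}
  S via S→a S a: +{a}
  S via S→b d: +{b}
  S via S→c A: +{c}
  S via S→d: +{d}
  S: {a,b,c,d}  A: {b,d}
pass 2: (no change)
  S: {a,b,c,d}  A: {b,d}

Compute FOLLOW by fixpoint:
initialize: $ ∈ FOLLOW(S)
pass 1:
  A→A c: FOLLOW(A) ⊇ FIRST(c) = {c}; new: +{c}
  S→a S a: FOLLOW(S) ⊇ FIRST(a) = {a}; new: +{a}
  S→c A: FOLLOW(A) ⊇ FOLLOW(S) ⊇ {$,a}; new: +{$,a}
  FOLLOW[S]={$,a}  FOLLOW[A]={$,a,c}
pass 2: (no change)
  FOLLOW[S]={$,a}  FOLLOW[A]={$,a,c}

FOLLOW(A) = ["$", "a", "c"]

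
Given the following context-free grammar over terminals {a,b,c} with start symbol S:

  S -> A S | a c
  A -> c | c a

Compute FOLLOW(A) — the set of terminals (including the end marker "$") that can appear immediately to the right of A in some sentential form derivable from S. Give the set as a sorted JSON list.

FIRST sets, iterate to fixpoint:
[1]
  A via A→c: +{c}
  S via S→A S: +{c}
  S via S→a c: +{a}
  FIRST(S)={a,c}  FIRST(A)={c}
[2] done
  FIRST(S)={a,c}  FIRST(A)={c}

Compute FOLLOW by fixpoint:
initialize: $ ∈ FOLLOW(S)
round 1:
  S→A S: FOLLOW(A) ⊇ FIRST(S) = {a,c}; new: +{a,c}
  FOLLOW[S]={$}  FOLLOW[A]={a,c}
round 2: (no change)
  FOLLOW[S]={$}  FOLLOW[A]={a,c}

FOLLOW(A) = ["a", "c"]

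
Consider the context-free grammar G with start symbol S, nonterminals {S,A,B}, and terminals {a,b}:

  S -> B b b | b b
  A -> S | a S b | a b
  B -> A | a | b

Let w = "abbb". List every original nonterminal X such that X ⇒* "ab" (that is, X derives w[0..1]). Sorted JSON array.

CNF form of G:
  S -> B X6 | T0 T0
  A -> B X2 | T0 T0 | T1 T0 | T1 X3
  B -> B X4 | T0 T0 | T1 T0 | T1 X5 | a | b
  T0 -> b
  T1 -> a
  X2 -> T0 T0
  X3 -> S T0
  X4 -> T0 T0
  X5 -> S T0
  X6 -> T0 T0

CYK fill, restricted to cells inside w[0..1]:
  T[0,0] 'a' = {B,T1}  orig:{B}
  T[1,1] 'b' = {B,T0}  orig:{B}
  T[0,1] 'ab' = {A,B}

Original NTs in T[0,1] deriving "ab": ["A", "B"]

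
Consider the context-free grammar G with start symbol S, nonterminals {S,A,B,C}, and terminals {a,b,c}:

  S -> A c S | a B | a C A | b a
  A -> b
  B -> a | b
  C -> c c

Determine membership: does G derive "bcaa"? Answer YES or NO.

CNF form of G:
  S -> A X3 | T1 B | T1 X4 | T2 T1
  A -> b
  B -> a | b
  C -> T0 T0
  T0 -> c
  T1 -> a
  T2 -> b
  X3 -> T0 S
  X4 -> C A

CYK table (by increasing span):
  T[0,0] 'b' = {A,B,T2}  orig:{A,B}
  T[1,1] 'c' = {T0}  orig:{}
  T[2,2] 'a' = {B,T1}  orig:{B}
  T[3,3] 'a' = {B,T1}  orig:{B}
  T[0,1] 'bc' = ∅
  T[1,2] 'ca' = ∅
  T[2,3] 'aa' = {S}
  T[0,2] 'bca' = ∅
  T[1,3] 'caa' = {X3}  orig:{}
  T[0,3] 'bcaa' = {S}

S ∈ T[0,3] ⇒ YES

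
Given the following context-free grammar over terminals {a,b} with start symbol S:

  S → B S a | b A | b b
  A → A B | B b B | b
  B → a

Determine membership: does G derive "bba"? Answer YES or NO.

Convert to CNF:
  S -> B X3 | T0 A | T0 T0
  A -> A B | B X2 | b
  B -> a
  T0 -> b
  T1 -> a
  X2 -> T0 B
  X3 -> S T1

CYK table (by increasing span):
  T[0,0] 'b' = {A,T0}  orig:{A}
  T[1,1] 'b' = {A,T0}  orig:{A}
  T[2,2] 'a' = {B,T1}  orig:{B}
  T[0,1] 'bb' = {S}
  T[1,2] 'ba' = {A,X2}  orig:{A}
  T[0,2] 'bba' = {S,X3}  orig:{S}

S ∈ T[0,2] ⇒ YES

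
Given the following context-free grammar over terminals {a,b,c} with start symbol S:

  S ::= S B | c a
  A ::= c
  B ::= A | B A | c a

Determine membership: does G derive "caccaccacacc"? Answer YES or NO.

CNF form of G:
  S -> S B | T0 T1
  A -> c
  B -> B A | T0 T1 | c
  T0 -> c
  T1 -> a

CYK table (by increasing span):
  [0..0]={A,B,T0}  "c"  orig:{A,B}
  [1..1]={T1}  "a"  orig:{}
  [2..2]={A,B,T0}  "c"  orig:{A,B}
  [3..3]={A,B,T0}  "c"  orig:{A,B}
  [4..4]={T1}  "a"  orig:{}
  [5..5]={A,B,T0}  "c"  orig:{A,B}
  [6..6]={A,B,T0}  "c"  orig:{A,B}
  [7..7]={T1}  "a"  orig:{}
  [8..8]={A,B,T0}  "c"  orig:{A,B}
  [9..9]={T1}  "a"  orig:{}
  [10..10]={A,B,T0}  "c"  orig:{A,B}
  [11..11]={A,B,T0}  "c"  orig:{A,B}
  [0..1]={B,S}  "ca"
  [1..2]=∅  "ac"
  [2..3]={B}  "cc"
  [3..4]={B,S}  "ca"
  [4..5]=∅  "ac"
  [5..6]={B}  "cc"
  [6..7]={B,S}  "ca"
  [7..8]=∅  "ac"
  [8..9]={B,S}  "ca"
  [9..10]=∅  "ac"
  [10..11]={B}  "cc"
  [0..2]={B,S}  "cac"
  [1..3]=∅  "acc"
  [2..4]=∅  "cca"
  [3..5]={B,S}  "cac"
  [4..6]=∅  "acc"
  [5..7]=∅  "cca"
  [6..8]={B,S}  "cac"
  [7..9]=∅  "aca"
  [8..10]={B,S}  "cac"
  [9..11]=∅  "acc"
  [0..3]={B,S}  "cacc"
  [1..4]=∅  "acca"
  [2..5]=∅  "ccac"
  [3..6]={B,S}  "cacc"
  [4..7]=∅  "acca"
  [5..8]=∅  "ccac"
  [6..9]={S}  "caca"
  [7..10]=∅  "acac"
  [8..11]={B,S}  "cacc"
  [0..4]={S}  "cacca"
  [1..5]=∅  "accac"
  [2..6]=∅  "ccacc"
  [3..7]={S}  "cacca"
  [4..8]=∅  "accac"
  [5..9]=∅  "ccaca"
  [6..10]={S}  "cacac"
  [7..11]=∅  "acacc"
  [0..5]={S}  "caccac"
  [1..6]=∅  "accacc"
  [2..7]=∅  "ccacca"
  [3..8]={S}  "caccac"
  [4..9]=∅  "accaca"
  [5..10]=∅  "ccacac"
  [6..11]={S}  "cacacc"
  [0..6]={S}  "caccacc"
  [1..7]=∅  "accacca"
  [2..8]=∅  "ccaccac"
  [3..9]={S}  "caccaca"
  [4..10]=∅  "accacac"
  [5..11]=∅  "ccacacc"
  [0..7]={S}  "caccacca"
  [1..8]=∅  "accaccac"
  [2..9]=∅  "ccaccaca"
  [3..10]={S}  "caccacac"
  [4..11]=∅  "accacacc"
  [0..8]={S}  "caccaccac"
  [1..9]=∅  "accaccaca"
  [2..10]=∅  "ccaccacac"
  [3..11]={S}  "caccacacc"
  [0..9]={S}  "caccaccaca"
  [1..10]=∅  "accaccacac"
  [2..11]=∅  "ccaccacacc"
  [0..10]={S}  "caccaccacac"
  [1..11]=∅  "accaccacacc"
  [0..11]={S}  "caccaccacacc"

S ∈ T[0,11] ⇒ YES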